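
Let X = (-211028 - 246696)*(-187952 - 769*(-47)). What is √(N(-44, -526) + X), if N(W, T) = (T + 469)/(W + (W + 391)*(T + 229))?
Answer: 3*√82073187193157595435/103103 ≈ 2.6360e+5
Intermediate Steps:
N(W, T) = (469 + T)/(W + (229 + T)*(391 + W)) (N(W, T) = (469 + T)/(W + (391 + W)*(229 + T)) = (469 + T)/(W + (229 + T)*(391 + W)))
X = 69486622716 (X = -457724*(-187952 + 36143) = -457724*(-151809) = 69486622716)
√(N(-44, -526) + X) = √((469 - 526)/(89539 + 230*(-44) + 391*(-526) - 526*(-44)) + 69486622716) = √(-57/(89539 - 10120 - 205666 + 23144) + 69486622716) = √(-57/(-103103) + 69486622716) = √(-1/103103*(-57) + 69486622716) = √(57/103103 + 69486622716) = √(7164279261887805/103103) = 3*√82073187193157595435/103103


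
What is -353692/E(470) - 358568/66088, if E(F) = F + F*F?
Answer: -6421937191/914368785 ≈ -7.0234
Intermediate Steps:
E(F) = F + F²
-353692/E(470) - 358568/66088 = -353692*1/(470*(1 + 470)) - 358568/66088 = -353692/(470*471) - 358568*1/66088 = -353692/221370 - 44821/8261 = -353692*1/221370 - 44821/8261 = -176846/110685 - 44821/8261 = -6421937191/914368785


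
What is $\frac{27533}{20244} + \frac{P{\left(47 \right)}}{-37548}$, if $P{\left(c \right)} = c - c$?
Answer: $\frac{27533}{20244} \approx 1.3601$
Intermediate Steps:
$P{\left(c \right)} = 0$
$\frac{27533}{20244} + \frac{P{\left(47 \right)}}{-37548} = \frac{27533}{20244} + \frac{0}{-37548} = 27533 \cdot \frac{1}{20244} + 0 \left(- \frac{1}{37548}\right) = \frac{27533}{20244} + 0 = \frac{27533}{20244}$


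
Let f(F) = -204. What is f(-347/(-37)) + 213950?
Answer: 213746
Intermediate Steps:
f(-347/(-37)) + 213950 = -204 + 213950 = 213746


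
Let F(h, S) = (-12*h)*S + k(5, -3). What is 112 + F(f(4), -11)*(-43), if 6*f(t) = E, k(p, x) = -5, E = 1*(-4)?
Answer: 4111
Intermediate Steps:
E = -4
f(t) = -2/3 (f(t) = (1/6)*(-4) = -2/3)
F(h, S) = -5 - 12*S*h (F(h, S) = (-12*h)*S - 5 = -12*S*h - 5 = -5 - 12*S*h)
112 + F(f(4), -11)*(-43) = 112 + (-5 - 12*(-11)*(-2/3))*(-43) = 112 + (-5 - 88)*(-43) = 112 - 93*(-43) = 112 + 3999 = 4111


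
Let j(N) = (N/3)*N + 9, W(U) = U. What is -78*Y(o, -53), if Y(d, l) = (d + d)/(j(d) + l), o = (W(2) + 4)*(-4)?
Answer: 936/37 ≈ 25.297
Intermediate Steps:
j(N) = 9 + N**2/3 (j(N) = (N*(1/3))*N + 9 = (N/3)*N + 9 = N**2/3 + 9 = 9 + N**2/3)
o = -24 (o = (2 + 4)*(-4) = 6*(-4) = -24)
Y(d, l) = 2*d/(9 + l + d**2/3) (Y(d, l) = (d + d)/((9 + d**2/3) + l) = (2*d)/(9 + l + d**2/3) = 2*d/(9 + l + d**2/3))
-78*Y(o, -53) = -468*(-24)/(27 + (-24)**2 + 3*(-53)) = -468*(-24)/(27 + 576 - 159) = -468*(-24)/444 = -78*(-12/37) = 936/37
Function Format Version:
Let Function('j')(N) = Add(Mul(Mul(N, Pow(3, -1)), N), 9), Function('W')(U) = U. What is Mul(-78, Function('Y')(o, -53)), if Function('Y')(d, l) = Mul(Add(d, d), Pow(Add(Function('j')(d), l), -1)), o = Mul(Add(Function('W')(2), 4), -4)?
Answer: Rational(936, 37) ≈ 25.297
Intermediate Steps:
Function('j')(N) = Add(9, Mul(Rational(1, 3), Pow(N, 2))) (Function('j')(N) = Add(Mul(Mul(N, Rational(1, 3)), N), 9) = Add(Mul(Mul(Rational(1, 3), N), N), 9) = Add(Mul(Rational(1, 3), Pow(N, 2)), 9) = Add(9, Mul(Rational(1, 3), Pow(N, 2))))
o = -24 (o = Mul(Add(2, 4), -4) = Mul(6, -4) = -24)
Function('Y')(d, l) = Mul(2, d, Pow(Add(9, l, Mul(Rational(1, 3), Pow(d, 2))), -1)) (Function('Y')(d, l) = Mul(Add(d, d), Pow(Add(Add(9, Mul(Rational(1, 3), Pow(d, 2))), l), -1)) = Mul(Mul(2, d), Pow(Add(9, l, Mul(Rational(1, 3), Pow(d, 2))), -1)) = Mul(2, d, Pow(Add(9, l, Mul(Rational(1, 3), Pow(d, 2))), -1)))
Mul(-78, Function('Y')(o, -53)) = Mul(-78, Mul(6, -24, Pow(Add(27, Pow(-24, 2), Mul(3, -53)), -1))) = Mul(-78, Mul(6, -24, Pow(Add(27, 576, -159), -1))) = Mul(-78, Mul(6, -24, Pow(444, -1))) = Mul(-78, Mul(6, -24, Rational(1, 444))) = Mul(-78, Rational(-12, 37)) = Rational(936, 37)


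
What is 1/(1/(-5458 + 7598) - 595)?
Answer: -2140/1273299 ≈ -0.0016807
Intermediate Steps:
1/(1/(-5458 + 7598) - 595) = 1/(1/2140 - 595) = 1/(-1273299/2140) = -2140/1273299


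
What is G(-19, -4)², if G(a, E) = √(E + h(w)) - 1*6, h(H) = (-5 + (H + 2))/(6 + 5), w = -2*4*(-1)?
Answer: (66 - I*√429)²/121 ≈ 32.455 - 22.595*I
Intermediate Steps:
w = 8 (w = -8*(-1) = 8)
h(H) = -3/11 + H/11 (h(H) = (-5 + (2 + H))/11 = (-3 + H)*(1/11) = -3/11 + H/11)
G(a, E) = -6 + √(5/11 + E) (G(a, E) = √(E + (-3/11 + (1/11)*8)) - 1*6 = √(E + (-3/11 + 8/11)) - 6 = √(E + 5/11) - 6 = √(5/11 + E) - 6 = -6 + √(5/11 + E))
G(-19, -4)² = (-6 + √(55 + 121*(-4))/11)² = (-6 + √(55 - 484)/11)² = (-6 + √(-429)/11)² = (-6 + (I*√429)/11)² = (-6 + I*√429/11)²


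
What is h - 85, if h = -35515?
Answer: -35600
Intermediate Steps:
h - 85 = -35515 - 85 = -35600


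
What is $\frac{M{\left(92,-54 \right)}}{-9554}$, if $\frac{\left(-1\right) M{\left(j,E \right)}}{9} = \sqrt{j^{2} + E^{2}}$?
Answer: $\frac{9 \sqrt{2845}}{4777} \approx 0.10049$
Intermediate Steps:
$M{\left(j,E \right)} = - 9 \sqrt{E^{2} + j^{2}}$ ($M{\left(j,E \right)} = - 9 \sqrt{j^{2} + E^{2}} = - 9 \sqrt{E^{2} + j^{2}}$)
$\frac{M{\left(92,-54 \right)}}{-9554} = \frac{\left(-9\right) \sqrt{\left(-54\right)^{2} + 92^{2}}}{-9554} = - 9 \sqrt{2916 + 8464} \left(- \frac{1}{9554}\right) = - 9 \sqrt{11380} \left(- \frac{1}{9554}\right) = - 9 \cdot 2 \sqrt{2845} \left(- \frac{1}{9554}\right) = - 18 \sqrt{2845} \left(- \frac{1}{9554}\right) = \frac{9 \sqrt{2845}}{4777}$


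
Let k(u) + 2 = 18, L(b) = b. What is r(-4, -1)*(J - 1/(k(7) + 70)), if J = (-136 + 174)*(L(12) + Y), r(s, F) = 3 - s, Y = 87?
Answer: 2264717/86 ≈ 26334.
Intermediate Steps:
k(u) = 16 (k(u) = -2 + 18 = 16)
J = 3762 (J = (-136 + 174)*(12 + 87) = 38*99 = 3762)
r(-4, -1)*(J - 1/(k(7) + 70)) = (3 - 1*(-4))*(3762 - 1/(16 + 70)) = (3 + 4)*(3762 - 1/86) = 7*(3762 - 1*1/86) = 7*(3762 - 1/86) = 7*(323531/86) = 2264717/86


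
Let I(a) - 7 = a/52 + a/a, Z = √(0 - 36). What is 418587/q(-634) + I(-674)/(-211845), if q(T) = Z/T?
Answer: 43/1835990 + 44230693*I ≈ 2.3421e-5 + 4.4231e+7*I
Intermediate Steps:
Z = 6*I (Z = √(-36) = 6*I ≈ 6.0*I)
I(a) = 8 + a/52 (I(a) = 7 + (a/52 + a/a) = 7 + (a*(1/52) + 1) = 7 + (a/52 + 1) = 7 + (1 + a/52) = 8 + a/52)
q(T) = 6*I/T (q(T) = (6*I)/T = 6*I/T)
418587/q(-634) + I(-674)/(-211845) = 418587/((6*I/(-634))) + (8 + (1/52)*(-674))/(-211845) = 418587/((6*I*(-1/634))) + (8 - 337/26)*(-1/211845) = 418587/((-3*I/317)) - 129/26*(-1/211845) = 418587*(317*I/3) + 43/1835990 = 44230693*I + 43/1835990 = 43/1835990 + 44230693*I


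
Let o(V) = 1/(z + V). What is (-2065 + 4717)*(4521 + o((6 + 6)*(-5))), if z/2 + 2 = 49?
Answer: 11989770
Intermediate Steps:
z = 94 (z = -4 + 2*49 = -4 + 98 = 94)
o(V) = 1/(94 + V)
(-2065 + 4717)*(4521 + o((6 + 6)*(-5))) = (-2065 + 4717)*(4521 + 1/(94 + (6 + 6)*(-5))) = 2652*(4521 + 1/(94 + 12*(-5))) = 2652*(4521 + 1/(94 - 60)) = 2652*(4521 + 1/34) = 2652*(153715/34) = 11989770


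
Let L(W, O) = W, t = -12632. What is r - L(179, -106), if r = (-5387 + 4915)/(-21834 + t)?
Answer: -3084471/17233 ≈ -178.99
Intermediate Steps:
r = 236/17233 (r = (-5387 + 4915)/(-21834 - 12632) = -472/(-34466) = -472*(-1/34466) = 236/17233 ≈ 0.013695)
r - L(179, -106) = 236/17233 - 1*179 = 236/17233 - 179 = -3084471/17233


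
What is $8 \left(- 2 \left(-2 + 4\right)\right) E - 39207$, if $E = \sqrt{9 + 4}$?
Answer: $-39207 - 32 \sqrt{13} \approx -39322.0$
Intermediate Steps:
$E = \sqrt{13} \approx 3.6056$
$8 \left(- 2 \left(-2 + 4\right)\right) E - 39207 = 8 \left(- 2 \left(-2 + 4\right)\right) \sqrt{13} - 39207 = 8 \left(\left(-2\right) 2\right) \sqrt{13} - 39207 = 8 \left(-4\right) \sqrt{13} - 39207 = - 32 \sqrt{13} - 39207 = -39207 - 32 \sqrt{13}$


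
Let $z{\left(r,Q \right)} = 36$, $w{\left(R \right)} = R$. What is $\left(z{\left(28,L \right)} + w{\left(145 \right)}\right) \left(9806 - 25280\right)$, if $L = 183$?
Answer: $-2800794$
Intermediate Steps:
$\left(z{\left(28,L \right)} + w{\left(145 \right)}\right) \left(9806 - 25280\right) = \left(36 + 145\right) \left(9806 - 25280\right) = 181 \left(-15474\right) = -2800794$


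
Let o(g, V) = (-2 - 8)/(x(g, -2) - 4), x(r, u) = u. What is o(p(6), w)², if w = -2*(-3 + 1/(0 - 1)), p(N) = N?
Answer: 25/9 ≈ 2.7778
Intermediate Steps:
w = 8 (w = -2*(-3 + 1/(-1)) = -2*(-3 - 1) = -2*(-4) = 8)
o(g, V) = 5/3 (o(g, V) = (-2 - 8)/(-2 - 4) = -10/(-6) = -10*(-⅙) = 5/3)
o(p(6), w)² = (5/3)² = 25/9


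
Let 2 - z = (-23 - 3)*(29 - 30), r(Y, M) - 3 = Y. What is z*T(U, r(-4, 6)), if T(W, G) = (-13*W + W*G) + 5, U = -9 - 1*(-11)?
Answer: 552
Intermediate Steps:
r(Y, M) = 3 + Y
U = 2 (U = -9 + 11 = 2)
T(W, G) = 5 - 13*W + G*W (T(W, G) = (-13*W + G*W) + 5 = 5 - 13*W + G*W)
z = -24 (z = 2 - (-23 - 3)*(29 - 30) = 2 - (-26)*(-1) = 2 - 1*26 = 2 - 26 = -24)
z*T(U, r(-4, 6)) = -24*(5 - 13*2 + (3 - 4)*2) = -24*(5 - 26 - 1*2) = -24*(5 - 26 - 2) = -24*(-23) = 552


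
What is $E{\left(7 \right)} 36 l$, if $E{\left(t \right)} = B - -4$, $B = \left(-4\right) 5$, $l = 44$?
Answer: $-25344$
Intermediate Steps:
$B = -20$
$E{\left(t \right)} = -16$ ($E{\left(t \right)} = -20 - -4 = -20 + 4 = -16$)
$E{\left(7 \right)} 36 l = \left(-16\right) 36 \cdot 44 = \left(-576\right) 44 = -25344$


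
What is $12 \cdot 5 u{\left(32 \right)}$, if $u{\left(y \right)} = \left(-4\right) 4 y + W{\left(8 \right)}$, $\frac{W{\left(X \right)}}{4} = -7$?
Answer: $-32400$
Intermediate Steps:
$W{\left(X \right)} = -28$ ($W{\left(X \right)} = 4 \left(-7\right) = -28$)
$u{\left(y \right)} = -28 - 16 y$ ($u{\left(y \right)} = \left(-4\right) 4 y - 28 = - 16 y - 28 = -28 - 16 y$)
$12 \cdot 5 u{\left(32 \right)} = 12 \cdot 5 \left(-28 - 512\right) = 60 \left(-28 - 512\right) = 60 \left(-540\right) = -32400$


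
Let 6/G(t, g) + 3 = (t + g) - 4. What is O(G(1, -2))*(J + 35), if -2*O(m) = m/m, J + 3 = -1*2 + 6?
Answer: -18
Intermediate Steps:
G(t, g) = 6/(-7 + g + t) (G(t, g) = 6/(-3 + ((t + g) - 4)) = 6/(-3 + ((g + t) - 4)) = 6/(-3 + (-4 + g + t)) = 6/(-7 + g + t))
J = 1 (J = -3 + (-1*2 + 6) = -3 + (-2 + 6) = -3 + 4 = 1)
O(m) = -½ (O(m) = -m/(2*m) = -½*1 = -½)
O(G(1, -2))*(J + 35) = -(1 + 35)/2 = -½*36 = -18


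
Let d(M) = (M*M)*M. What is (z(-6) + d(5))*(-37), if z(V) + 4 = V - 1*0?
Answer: -4255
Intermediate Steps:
z(V) = -4 + V (z(V) = -4 + (V - 1*0) = -4 + (V + 0) = -4 + V)
d(M) = M**3 (d(M) = M**2*M = M**3)
(z(-6) + d(5))*(-37) = ((-4 - 6) + 5**3)*(-37) = (-10 + 125)*(-37) = 115*(-37) = -4255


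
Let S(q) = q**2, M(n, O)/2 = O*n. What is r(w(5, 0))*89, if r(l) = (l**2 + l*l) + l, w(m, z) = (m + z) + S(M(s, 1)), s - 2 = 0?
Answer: 80367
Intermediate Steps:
s = 2 (s = 2 + 0 = 2)
M(n, O) = 2*O*n (M(n, O) = 2*(O*n) = 2*O*n)
w(m, z) = 16 + m + z (w(m, z) = (m + z) + (2*1*2)**2 = (m + z) + 4**2 = (m + z) + 16 = 16 + m + z)
r(l) = l + 2*l**2 (r(l) = (l**2 + l**2) + l = 2*l**2 + l = l + 2*l**2)
r(w(5, 0))*89 = ((16 + 5 + 0)*(1 + 2*(16 + 5 + 0)))*89 = (21*(1 + 2*21))*89 = (21*(1 + 42))*89 = (21*43)*89 = 903*89 = 80367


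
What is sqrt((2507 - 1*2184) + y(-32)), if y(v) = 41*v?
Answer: I*sqrt(989) ≈ 31.448*I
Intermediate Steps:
sqrt((2507 - 1*2184) + y(-32)) = sqrt((2507 - 1*2184) + 41*(-32)) = sqrt((2507 - 2184) - 1312) = sqrt(323 - 1312) = sqrt(-989) = I*sqrt(989)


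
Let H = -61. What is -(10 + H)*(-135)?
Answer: -6885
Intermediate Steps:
-(10 + H)*(-135) = -(10 - 61)*(-135) = -(-51)*(-135) = -1*6885 = -6885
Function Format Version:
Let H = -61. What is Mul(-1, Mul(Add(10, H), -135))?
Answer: -6885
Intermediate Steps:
Mul(-1, Mul(Add(10, H), -135)) = Mul(-1, Mul(Add(10, -61), -135)) = Mul(-1, Mul(-51, -135)) = Mul(-1, 6885) = -6885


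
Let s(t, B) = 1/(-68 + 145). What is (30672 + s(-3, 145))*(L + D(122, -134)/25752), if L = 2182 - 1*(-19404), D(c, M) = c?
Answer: 656426704657765/991452 ≈ 6.6209e+8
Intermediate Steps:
s(t, B) = 1/77
L = 21586 (L = 2182 + 19404 = 21586)
(30672 + s(-3, 145))*(L + D(122, -134)/25752) = (30672 + 1/77)*(21586 + 122/25752) = 2361745*(21586 + 122*(1/25752))/77 = 2361745*(21586 + 61/12876)/77 = (2361745/77)*(277941397/12876) = 656426704657765/991452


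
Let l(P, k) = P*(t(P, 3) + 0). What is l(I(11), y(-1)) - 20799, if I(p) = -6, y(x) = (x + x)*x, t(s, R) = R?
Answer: -20817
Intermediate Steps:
y(x) = 2*x**2 (y(x) = (2*x)*x = 2*x**2)
l(P, k) = 3*P (l(P, k) = P*(3 + 0) = P*3 = 3*P)
l(I(11), y(-1)) - 20799 = 3*(-6) - 20799 = -18 - 20799 = -20817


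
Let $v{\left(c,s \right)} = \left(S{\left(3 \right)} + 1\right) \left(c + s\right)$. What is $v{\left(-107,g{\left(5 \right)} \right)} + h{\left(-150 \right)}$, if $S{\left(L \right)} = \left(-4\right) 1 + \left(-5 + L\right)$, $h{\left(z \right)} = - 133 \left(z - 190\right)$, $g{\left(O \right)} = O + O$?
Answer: $45705$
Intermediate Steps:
$g{\left(O \right)} = 2 O$
$h{\left(z \right)} = 25270 - 133 z$ ($h{\left(z \right)} = - 133 \left(-190 + z\right) = 25270 - 133 z$)
$S{\left(L \right)} = -9 + L$ ($S{\left(L \right)} = -4 + \left(-5 + L\right) = -9 + L$)
$v{\left(c,s \right)} = - 5 c - 5 s$ ($v{\left(c,s \right)} = \left(\left(-9 + 3\right) + 1\right) \left(c + s\right) = \left(-6 + 1\right) \left(c + s\right) = - 5 \left(c + s\right) = - 5 c - 5 s$)
$v{\left(-107,g{\left(5 \right)} \right)} + h{\left(-150 \right)} = \left(\left(-5\right) \left(-107\right) - 5 \cdot 2 \cdot 5\right) + \left(25270 - -19950\right) = \left(535 - 50\right) + \left(25270 + 19950\right) = \left(535 - 50\right) + 45220 = 485 + 45220 = 45705$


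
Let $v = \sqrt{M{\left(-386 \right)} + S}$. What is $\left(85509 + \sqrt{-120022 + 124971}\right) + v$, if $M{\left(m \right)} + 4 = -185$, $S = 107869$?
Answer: $85509 + 4 \sqrt{6730} + 7 \sqrt{101} \approx 85908.0$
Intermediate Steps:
$M{\left(m \right)} = -189$ ($M{\left(m \right)} = -4 - 185 = -189$)
$v = 4 \sqrt{6730}$ ($v = \sqrt{-189 + 107869} = \sqrt{107680} = 4 \sqrt{6730} \approx 328.15$)
$\left(85509 + \sqrt{-120022 + 124971}\right) + v = \left(85509 + \sqrt{-120022 + 124971}\right) + 4 \sqrt{6730} = \left(85509 + \sqrt{4949}\right) + 4 \sqrt{6730} = \left(85509 + 7 \sqrt{101}\right) + 4 \sqrt{6730} = 85509 + 4 \sqrt{6730} + 7 \sqrt{101}$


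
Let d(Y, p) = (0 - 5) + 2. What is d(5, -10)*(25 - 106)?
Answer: 243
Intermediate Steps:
d(Y, p) = -3 (d(Y, p) = -5 + 2 = -3)
d(5, -10)*(25 - 106) = -3*(25 - 106) = -3*(-81) = 243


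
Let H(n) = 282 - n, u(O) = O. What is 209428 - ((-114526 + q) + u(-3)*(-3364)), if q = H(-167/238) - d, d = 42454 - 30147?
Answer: 77560939/238 ≈ 3.2589e+5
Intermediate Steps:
d = 12307
q = -2861783/238 (q = (282 - (-167)/238) - 1*12307 = (282 - (-167)/238) - 12307 = (282 - 1*(-167/238)) - 12307 = (282 + 167/238) - 12307 = 67283/238 - 12307 = -2861783/238 ≈ -12024.)
209428 - ((-114526 + q) + u(-3)*(-3364)) = 209428 - ((-114526 - 2861783/238) - 3*(-3364)) = 209428 - (-30118971/238 + 10092) = 209428 - 1*(-27717075/238) = 209428 + 27717075/238 = 77560939/238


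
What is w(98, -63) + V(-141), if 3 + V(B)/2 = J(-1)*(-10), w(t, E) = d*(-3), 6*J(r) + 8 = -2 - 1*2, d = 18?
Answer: -20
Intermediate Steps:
J(r) = -2 (J(r) = -4/3 + (-2 - 1*2)/6 = -4/3 + (-2 - 2)/6 = -4/3 + (⅙)*(-4) = -4/3 - ⅔ = -2)
w(t, E) = -54 (w(t, E) = 18*(-3) = -54)
V(B) = 34 (V(B) = -6 + 2*(-2*(-10)) = -6 + 2*20 = -6 + 40 = 34)
w(98, -63) + V(-141) = -54 + 34 = -20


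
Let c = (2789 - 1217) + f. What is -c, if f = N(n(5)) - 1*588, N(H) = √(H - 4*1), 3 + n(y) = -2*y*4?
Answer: -984 - I*√47 ≈ -984.0 - 6.8557*I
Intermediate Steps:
n(y) = -3 - 8*y (n(y) = -3 - 2*y*4 = -3 - 8*y)
N(H) = √(-4 + H) (N(H) = √(H - 4) = √(-4 + H))
f = -588 + I*√47 (f = √(-4 + (-3 - 8*5)) - 1*588 = √(-4 + (-3 - 40)) - 588 = √(-4 - 43) - 588 = √(-47) - 588 = I*√47 - 588 = -588 + I*√47 ≈ -588.0 + 6.8557*I)
c = 984 + I*√47 (c = (2789 - 1217) + (-588 + I*√47) = 1572 + (-588 + I*√47) = 984 + I*√47 ≈ 984.0 + 6.8557*I)
-c = -(984 + I*√47) = -984 - I*√47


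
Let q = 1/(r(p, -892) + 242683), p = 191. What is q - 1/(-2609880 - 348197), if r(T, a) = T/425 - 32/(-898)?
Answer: 610785119559/136988770784426618 ≈ 4.4586e-6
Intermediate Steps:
r(T, a) = 16/449 + T/425 (r(T, a) = T*(1/425) - 32*(-1/898) = T/425 + 16/449 = 16/449 + T/425)
q = 190825/46310076034 (q = 1/((16/449 + (1/425)*191) + 242683) = 1/((16/449 + 191/425) + 242683) = 1/(92559/190825 + 242683) = 1/(46310076034/190825) = 190825/46310076034 ≈ 4.1206e-6)
q - 1/(-2609880 - 348197) = 190825/46310076034 - 1/(-2609880 - 348197) = 190825/46310076034 - 1/(-2958077) = 190825/46310076034 - 1*(-1/2958077) = 190825/46310076034 + 1/2958077 = 610785119559/136988770784426618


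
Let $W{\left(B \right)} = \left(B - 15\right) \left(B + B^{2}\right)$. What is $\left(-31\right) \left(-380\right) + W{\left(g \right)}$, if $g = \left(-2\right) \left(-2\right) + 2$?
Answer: $11402$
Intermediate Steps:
$g = 6$ ($g = 4 + 2 = 6$)
$W{\left(B \right)} = \left(-15 + B\right) \left(B + B^{2}\right)$
$\left(-31\right) \left(-380\right) + W{\left(g \right)} = \left(-31\right) \left(-380\right) + 6 \left(-15 + 6^{2} - 84\right) = 11780 + 6 \left(-15 + 36 - 84\right) = 11780 + 6 \left(-63\right) = 11780 - 378 = 11402$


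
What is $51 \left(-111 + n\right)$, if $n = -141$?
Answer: $-12852$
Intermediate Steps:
$51 \left(-111 + n\right) = 51 \left(-111 - 141\right) = 51 \left(-252\right) = -12852$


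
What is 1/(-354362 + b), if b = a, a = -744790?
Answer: -1/1099152 ≈ -9.0979e-7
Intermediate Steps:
b = -744790
1/(-354362 + b) = 1/(-354362 - 744790) = 1/(-1099152) = -1/1099152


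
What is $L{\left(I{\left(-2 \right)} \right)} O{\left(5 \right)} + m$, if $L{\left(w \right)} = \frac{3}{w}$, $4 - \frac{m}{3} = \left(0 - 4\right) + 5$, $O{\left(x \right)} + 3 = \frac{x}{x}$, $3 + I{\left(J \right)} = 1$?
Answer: $12$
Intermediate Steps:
$I{\left(J \right)} = -2$ ($I{\left(J \right)} = -3 + 1 = -2$)
$O{\left(x \right)} = -2$ ($O{\left(x \right)} = -3 + \frac{x}{x} = -3 + 1 = -2$)
$m = 9$ ($m = 12 - 3 \left(\left(0 - 4\right) + 5\right) = 12 - 3 \left(-4 + 5\right) = 12 - 3 = 9$)
$L{\left(I{\left(-2 \right)} \right)} O{\left(5 \right)} + m = \frac{3}{-2} \left(-2\right) + 9 = 3 \left(- \frac{1}{2}\right) \left(-2\right) + 9 = \left(- \frac{3}{2}\right) \left(-2\right) + 9 = 3 + 9 = 12$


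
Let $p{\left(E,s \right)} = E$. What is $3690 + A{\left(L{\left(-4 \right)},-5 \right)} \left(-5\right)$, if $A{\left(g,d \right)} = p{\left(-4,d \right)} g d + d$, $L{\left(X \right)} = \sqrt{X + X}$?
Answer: $3715 - 200 i \sqrt{2} \approx 3715.0 - 282.84 i$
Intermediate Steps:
$L{\left(X \right)} = \sqrt{2} \sqrt{X}$ ($L{\left(X \right)} = \sqrt{2 X} = \sqrt{2} \sqrt{X}$)
$A{\left(g,d \right)} = d - 4 d g$ ($A{\left(g,d \right)} = - 4 g d + d = - 4 d g + d = d - 4 d g$)
$3690 + A{\left(L{\left(-4 \right)},-5 \right)} \left(-5\right) = 3690 + - 5 \left(1 - 4 \sqrt{2} \sqrt{-4}\right) \left(-5\right) = 3690 + - 5 \left(1 - 4 \sqrt{2} \cdot 2 i\right) \left(-5\right) = 3690 + - 5 \left(1 - 4 \cdot 2 i \sqrt{2}\right) \left(-5\right) = 3690 + - 5 \left(1 - 8 i \sqrt{2}\right) \left(-5\right) = 3690 + \left(-5 + 40 i \sqrt{2}\right) \left(-5\right) = 3690 + \left(25 - 200 i \sqrt{2}\right) = 3715 - 200 i \sqrt{2}$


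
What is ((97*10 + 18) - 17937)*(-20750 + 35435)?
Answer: -248896065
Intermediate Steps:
((97*10 + 18) - 17937)*(-20750 + 35435) = ((970 + 18) - 17937)*14685 = (988 - 17937)*14685 = -16949*14685 = -248896065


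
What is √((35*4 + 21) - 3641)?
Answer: 2*I*√870 ≈ 58.992*I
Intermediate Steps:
√((35*4 + 21) - 3641) = √((140 + 21) - 3641) = √(161 - 3641) = √(-3480) = 2*I*√870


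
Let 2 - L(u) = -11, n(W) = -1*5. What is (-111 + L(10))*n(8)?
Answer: 490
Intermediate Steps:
n(W) = -5
L(u) = 13 (L(u) = 2 - 1*(-11) = 2 + 11 = 13)
(-111 + L(10))*n(8) = (-111 + 13)*(-5) = -98*(-5) = 490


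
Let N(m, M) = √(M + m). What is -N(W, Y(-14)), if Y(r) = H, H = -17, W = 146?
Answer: -√129 ≈ -11.358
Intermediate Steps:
Y(r) = -17
-N(W, Y(-14)) = -√(-17 + 146) = -√129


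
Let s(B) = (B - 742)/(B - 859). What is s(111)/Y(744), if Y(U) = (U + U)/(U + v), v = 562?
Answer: 412043/556512 ≈ 0.74040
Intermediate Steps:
Y(U) = 2*U/(562 + U) (Y(U) = (U + U)/(U + 562) = (2*U)/(562 + U) = 2*U/(562 + U))
s(B) = (-742 + B)/(-859 + B)
s(111)/Y(744) = ((-742 + 111)/(-859 + 111))/((2*744/(562 + 744))) = (-631/(-748))/((2*744/1306)) = (-1/748*(-631))/((2*744*(1/1306))) = 631/(748*(744/653)) = (631/748)*(653/744) = 412043/556512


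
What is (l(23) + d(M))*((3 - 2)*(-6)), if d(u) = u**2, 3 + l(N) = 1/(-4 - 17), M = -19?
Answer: -15034/7 ≈ -2147.7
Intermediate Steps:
l(N) = -64/21 (l(N) = -3 + 1/(-4 - 17) = -3 + 1/(-21) = -3 - 1/21 = -64/21)
(l(23) + d(M))*((3 - 2)*(-6)) = (-64/21 + (-19)**2)*((3 - 2)*(-6)) = (-64/21 + 361)*(1*(-6)) = (7517/21)*(-6) = -15034/7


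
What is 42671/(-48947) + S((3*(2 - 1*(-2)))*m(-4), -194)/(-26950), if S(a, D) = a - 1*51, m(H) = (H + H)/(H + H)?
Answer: -1148074517/1319121650 ≈ -0.87033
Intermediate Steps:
m(H) = 1 (m(H) = (2*H)/((2*H)) = (2*H)*(1/(2*H)) = 1)
S(a, D) = -51 + a (S(a, D) = a - 51 = -51 + a)
42671/(-48947) + S((3*(2 - 1*(-2)))*m(-4), -194)/(-26950) = 42671/(-48947) + (-51 + (3*(2 - 1*(-2)))*1)/(-26950) = 42671*(-1/48947) + (-51 + (3*(2 + 2))*1)*(-1/26950) = -42671/48947 + (-51 + (3*4)*1)*(-1/26950) = -42671/48947 + (-51 + 12*1)*(-1/26950) = -42671/48947 + (-51 + 12)*(-1/26950) = -42671/48947 - 39*(-1/26950) = -42671/48947 + 39/26950 = -1148074517/1319121650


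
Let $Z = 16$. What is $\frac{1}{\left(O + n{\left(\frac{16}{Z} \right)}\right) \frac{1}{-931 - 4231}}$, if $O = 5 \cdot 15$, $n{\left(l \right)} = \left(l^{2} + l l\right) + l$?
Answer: $- \frac{2581}{39} \approx -66.179$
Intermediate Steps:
$n{\left(l \right)} = l + 2 l^{2}$ ($n{\left(l \right)} = \left(l^{2} + l^{2}\right) + l = 2 l^{2} + l = l + 2 l^{2}$)
$O = 75$
$\frac{1}{\left(O + n{\left(\frac{16}{Z} \right)}\right) \frac{1}{-931 - 4231}} = \frac{1}{\left(75 + \frac{16}{16} \left(1 + 2 \cdot \frac{16}{16}\right)\right) \frac{1}{-931 - 4231}} = \frac{1}{\left(75 + 16 \cdot \frac{1}{16} \left(1 + 2 \cdot 16 \cdot \frac{1}{16}\right)\right) \frac{1}{-931 - 4231}} = \frac{1}{\left(75 + 1 \left(1 + 2 \cdot 1\right)\right) \frac{1}{-5162}} = \frac{1}{\left(75 + 1 \left(1 + 2\right)\right) \left(- \frac{1}{5162}\right)} = \frac{1}{\left(75 + 1 \cdot 3\right) \left(- \frac{1}{5162}\right)} = \frac{1}{\left(75 + 3\right) \left(- \frac{1}{5162}\right)} = \frac{1}{78 \left(- \frac{1}{5162}\right)} = \frac{1}{- \frac{39}{2581}} = - \frac{2581}{39}$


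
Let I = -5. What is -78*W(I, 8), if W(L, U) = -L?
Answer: -390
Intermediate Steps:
-78*W(I, 8) = -(-78)*(-5) = -78*5 = -390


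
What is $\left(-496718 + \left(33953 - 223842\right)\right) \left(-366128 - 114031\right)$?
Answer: $329680530513$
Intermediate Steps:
$\left(-496718 + \left(33953 - 223842\right)\right) \left(-366128 - 114031\right) = \left(-496718 + \left(33953 - 223842\right)\right) \left(-480159\right) = \left(-496718 - 189889\right) \left(-480159\right) = \left(-686607\right) \left(-480159\right) = 329680530513$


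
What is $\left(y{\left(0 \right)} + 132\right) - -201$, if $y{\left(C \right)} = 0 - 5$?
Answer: $328$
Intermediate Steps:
$y{\left(C \right)} = -5$
$\left(y{\left(0 \right)} + 132\right) - -201 = \left(-5 + 132\right) - -201 = 127 + 201 = 328$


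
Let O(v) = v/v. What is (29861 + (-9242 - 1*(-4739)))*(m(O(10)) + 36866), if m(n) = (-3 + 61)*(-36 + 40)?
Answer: 940731084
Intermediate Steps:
O(v) = 1
m(n) = 232 (m(n) = 58*4 = 232)
(29861 + (-9242 - 1*(-4739)))*(m(O(10)) + 36866) = (29861 + (-9242 - 1*(-4739)))*(232 + 36866) = (29861 + (-9242 + 4739))*37098 = (29861 - 4503)*37098 = 25358*37098 = 940731084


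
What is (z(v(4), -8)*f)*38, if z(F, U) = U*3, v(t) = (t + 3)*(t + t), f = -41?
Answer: 37392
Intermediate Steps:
v(t) = 2*t*(3 + t) (v(t) = (3 + t)*(2*t) = 2*t*(3 + t))
z(F, U) = 3*U
(z(v(4), -8)*f)*38 = ((3*(-8))*(-41))*38 = -24*(-41)*38 = 984*38 = 37392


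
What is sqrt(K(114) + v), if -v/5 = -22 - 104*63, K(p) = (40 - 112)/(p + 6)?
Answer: sqrt(821735)/5 ≈ 181.30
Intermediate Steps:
K(p) = -72/(6 + p)
v = 32870 (v = -5*(-22 - 104*63) = -5*(-22 - 6552) = -5*(-6574) = 32870)
sqrt(K(114) + v) = sqrt(-72/(6 + 114) + 32870) = sqrt(-72/120 + 32870) = sqrt(-72*1/120 + 32870) = sqrt(-3/5 + 32870) = sqrt(164347/5) = sqrt(821735)/5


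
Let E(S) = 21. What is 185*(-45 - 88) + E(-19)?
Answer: -24584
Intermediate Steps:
185*(-45 - 88) + E(-19) = 185*(-45 - 88) + 21 = 185*(-133) + 21 = -24605 + 21 = -24584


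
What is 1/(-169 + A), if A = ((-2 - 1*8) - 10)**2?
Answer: 1/231 ≈ 0.0043290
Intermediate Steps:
A = 400 (A = ((-2 - 8) - 10)**2 = (-10 - 10)**2 = (-20)**2 = 400)
1/(-169 + A) = 1/(-169 + 400) = 1/231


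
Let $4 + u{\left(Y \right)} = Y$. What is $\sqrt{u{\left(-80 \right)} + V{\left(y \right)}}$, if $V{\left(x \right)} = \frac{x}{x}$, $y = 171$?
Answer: $i \sqrt{83} \approx 9.1104 i$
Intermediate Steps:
$u{\left(Y \right)} = -4 + Y$
$V{\left(x \right)} = 1$
$\sqrt{u{\left(-80 \right)} + V{\left(y \right)}} = \sqrt{\left(-4 - 80\right) + 1} = \sqrt{-84 + 1} = \sqrt{-83} = i \sqrt{83}$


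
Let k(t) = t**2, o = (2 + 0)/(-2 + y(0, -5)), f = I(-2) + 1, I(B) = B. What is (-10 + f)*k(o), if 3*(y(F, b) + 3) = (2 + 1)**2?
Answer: -11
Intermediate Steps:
y(F, b) = 0 (y(F, b) = -3 + (2 + 1)**2/3 = -3 + (1/3)*3**2 = -3 + (1/3)*9 = -3 + 3 = 0)
f = -1 (f = -2 + 1 = -1)
o = -1 (o = (2 + 0)/(-2 + 0) = 2/(-2) = 2*(-1/2) = -1)
(-10 + f)*k(o) = (-10 - 1)*(-1)**2 = -11*1 = -11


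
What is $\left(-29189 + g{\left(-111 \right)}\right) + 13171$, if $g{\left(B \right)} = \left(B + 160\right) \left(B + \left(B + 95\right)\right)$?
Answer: $-22241$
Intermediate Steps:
$g{\left(B \right)} = \left(95 + 2 B\right) \left(160 + B\right)$ ($g{\left(B \right)} = \left(160 + B\right) \left(B + \left(95 + B\right)\right) = \left(160 + B\right) \left(95 + 2 B\right) = \left(95 + 2 B\right) \left(160 + B\right)$)
$\left(-29189 + g{\left(-111 \right)}\right) + 13171 = \left(-29189 + \left(15200 + 2 \left(-111\right)^{2} + 415 \left(-111\right)\right)\right) + 13171 = \left(-29189 + \left(15200 + 2 \cdot 12321 - 46065\right)\right) + 13171 = \left(-29189 + \left(15200 + 24642 - 46065\right)\right) + 13171 = \left(-29189 - 6223\right) + 13171 = -35412 + 13171 = -22241$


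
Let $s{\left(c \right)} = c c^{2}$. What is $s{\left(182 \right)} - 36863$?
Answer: $5991705$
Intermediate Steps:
$s{\left(c \right)} = c^{3}$
$s{\left(182 \right)} - 36863 = 182^{3} - 36863 = 6028568 - 36863 = 5991705$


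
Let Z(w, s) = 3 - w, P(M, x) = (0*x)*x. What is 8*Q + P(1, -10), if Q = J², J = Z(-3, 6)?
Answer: 288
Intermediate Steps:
P(M, x) = 0 (P(M, x) = 0*x = 0)
J = 6 (J = 3 - 1*(-3) = 3 + 3 = 6)
Q = 36 (Q = 6² = 36)
8*Q + P(1, -10) = 8*36 + 0 = 288 + 0 = 288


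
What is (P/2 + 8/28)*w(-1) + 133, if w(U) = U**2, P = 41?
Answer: 2153/14 ≈ 153.79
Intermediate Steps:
(P/2 + 8/28)*w(-1) + 133 = (41/2 + 8/28)*(-1)**2 + 133 = (41*(1/2) + 8*(1/28))*1 + 133 = (41/2 + 2/7)*1 + 133 = (291/14)*1 + 133 = 291/14 + 133 = 2153/14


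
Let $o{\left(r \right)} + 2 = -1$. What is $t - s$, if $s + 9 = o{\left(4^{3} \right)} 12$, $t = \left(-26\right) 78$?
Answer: $-1983$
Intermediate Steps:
$o{\left(r \right)} = -3$ ($o{\left(r \right)} = -2 - 1 = -3$)
$t = -2028$
$s = -45$ ($s = -9 - 36 = -45$)
$t - s = -2028 - -45 = -2028 + 45 = -1983$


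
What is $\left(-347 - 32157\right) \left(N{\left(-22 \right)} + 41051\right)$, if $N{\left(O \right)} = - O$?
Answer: $-1335036792$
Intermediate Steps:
$\left(-347 - 32157\right) \left(N{\left(-22 \right)} + 41051\right) = \left(-347 - 32157\right) \left(\left(-1\right) \left(-22\right) + 41051\right) = - 32504 \left(22 + 41051\right) = \left(-32504\right) 41073 = -1335036792$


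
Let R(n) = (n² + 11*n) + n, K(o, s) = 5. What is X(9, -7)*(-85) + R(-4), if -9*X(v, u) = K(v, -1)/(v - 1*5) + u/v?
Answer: -8923/324 ≈ -27.540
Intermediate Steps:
R(n) = n² + 12*n
X(v, u) = -5/(9*(-5 + v)) - u/(9*v) (X(v, u) = -(5/(v - 1*5) + u/v)/9 = -(5/(v - 5) + u/v)/9 = -(5/(-5 + v) + u/v)/9 = -5/(9*(-5 + v)) - u/(9*v))
X(9, -7)*(-85) + R(-4) = ((⅑)*(-5*9 + 5*(-7) - 1*(-7)*9)/(9*(-5 + 9)))*(-85) - 4*(12 - 4) = ((⅑)*(⅑)*(-45 - 35 + 63)/4)*(-85) - 4*8 = ((⅑)*(⅑)*(¼)*(-17))*(-85) - 32 = -17/324*(-85) - 32 = 1445/324 - 32 = -8923/324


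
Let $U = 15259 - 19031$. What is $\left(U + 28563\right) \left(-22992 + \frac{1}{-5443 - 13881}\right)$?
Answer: $- \frac{11014577066519}{19324} \approx -5.6999 \cdot 10^{8}$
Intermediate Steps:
$U = -3772$
$\left(U + 28563\right) \left(-22992 + \frac{1}{-5443 - 13881}\right) = \left(-3772 + 28563\right) \left(-22992 + \frac{1}{-5443 - 13881}\right) = 24791 \left(-22992 + \frac{1}{-19324}\right) = 24791 \left(-22992 - \frac{1}{19324}\right) = 24791 \left(- \frac{444297409}{19324}\right) = - \frac{11014577066519}{19324}$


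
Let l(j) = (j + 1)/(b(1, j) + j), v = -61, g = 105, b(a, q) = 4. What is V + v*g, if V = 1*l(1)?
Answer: -32023/5 ≈ -6404.6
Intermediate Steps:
l(j) = (1 + j)/(4 + j) (l(j) = (j + 1)/(4 + j) = (1 + j)/(4 + j))
V = ⅖ (V = 1*((1 + 1)/(4 + 1)) = 1*(2/5) = 1*((⅕)*2) = 1*(⅖) = ⅖ ≈ 0.40000)
V + v*g = ⅖ - 61*105 = ⅖ - 6405 = -32023/5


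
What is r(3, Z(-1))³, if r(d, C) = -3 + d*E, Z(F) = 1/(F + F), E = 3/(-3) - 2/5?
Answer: -46656/125 ≈ -373.25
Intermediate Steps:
E = -7/5 (E = 3*(-⅓) - 2*⅕ = -1 - ⅖ = -7/5 ≈ -1.4000)
Z(F) = 1/(2*F)
r(d, C) = -3 - 7*d/5 (r(d, C) = -3 + d*(-7/5) = -3 - 7*d/5)
r(3, Z(-1))³ = (-3 - 7/5*3)³ = (-3 - 21/5)³ = (-36/5)³ = -46656/125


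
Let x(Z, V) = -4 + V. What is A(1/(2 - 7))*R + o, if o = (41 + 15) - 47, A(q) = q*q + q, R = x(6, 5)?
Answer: 221/25 ≈ 8.8400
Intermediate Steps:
R = 1 (R = -4 + 5 = 1)
A(q) = q + q² (A(q) = q² + q = q + q²)
o = 9 (o = 56 - 47 = 9)
A(1/(2 - 7))*R + o = ((1 + 1/(2 - 7))/(2 - 7))*1 + 9 = ((1 + 1/(-5))/(-5))*1 + 9 = -(1 - ⅕)/5*1 + 9 = -⅕*⅘*1 + 9 = -4/25*1 + 9 = -4/25 + 9 = 221/25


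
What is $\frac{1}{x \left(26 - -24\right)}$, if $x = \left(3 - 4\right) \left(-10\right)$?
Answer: $\frac{1}{500} \approx 0.002$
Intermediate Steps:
$x = 10$ ($x = \left(-1\right) \left(-10\right) = 10$)
$\frac{1}{x \left(26 - -24\right)} = \frac{1}{10 \left(26 - -24\right)} = \frac{1}{10 \left(26 + 24\right)} = \frac{1}{10 \cdot 50} = \frac{1}{500}$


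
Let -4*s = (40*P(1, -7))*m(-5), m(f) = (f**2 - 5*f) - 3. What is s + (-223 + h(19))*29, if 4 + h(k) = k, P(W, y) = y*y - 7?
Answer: -25772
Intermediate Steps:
P(W, y) = -7 + y**2 (P(W, y) = y**2 - 7 = -7 + y**2)
h(k) = -4 + k
m(f) = -3 + f**2 - 5*f
s = -19740 (s = -40*(-7 + (-7)**2)*(-3 + (-5)**2 - 5*(-5))/4 = -40*(-7 + 49)*(-3 + 25 + 25)/4 = -40*42*47/4 = -420*47 = -1/4*78960 = -19740)
s + (-223 + h(19))*29 = -19740 + (-223 + (-4 + 19))*29 = -19740 + (-223 + 15)*29 = -19740 - 208*29 = -19740 - 6032 = -25772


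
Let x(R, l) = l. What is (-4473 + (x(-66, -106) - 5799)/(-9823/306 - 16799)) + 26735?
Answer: 114658163984/5150317 ≈ 22262.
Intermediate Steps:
(-4473 + (x(-66, -106) - 5799)/(-9823/306 - 16799)) + 26735 = (-4473 + (-106 - 5799)/(-9823/306 - 16799)) + 26735 = (-4473 - 5905/(-9823*1/306 - 16799)) + 26735 = (-4473 - 5905/(-9823/306 - 16799)) + 26735 = (-4473 - 5905/(-5150317/306)) + 26735 = (-4473 - 5905*(-306/5150317)) + 26735 = (-4473 + 1806930/5150317) + 26735 = -23035561011/5150317 + 26735 = 114658163984/5150317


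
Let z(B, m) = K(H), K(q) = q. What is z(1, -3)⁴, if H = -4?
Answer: 256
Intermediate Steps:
z(B, m) = -4
z(1, -3)⁴ = (-4)⁴ = 256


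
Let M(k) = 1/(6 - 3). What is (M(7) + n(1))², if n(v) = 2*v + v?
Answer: 100/9 ≈ 11.111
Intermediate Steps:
M(k) = ⅓ (M(k) = 1/3 = ⅓)
n(v) = 3*v
(M(7) + n(1))² = (⅓ + 3*1)² = (⅓ + 3)² = (10/3)² = 100/9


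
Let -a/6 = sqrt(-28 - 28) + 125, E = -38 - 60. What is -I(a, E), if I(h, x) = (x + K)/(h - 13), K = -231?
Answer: -35861/83455 + 564*I*sqrt(14)/83455 ≈ -0.4297 + 0.025287*I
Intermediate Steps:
E = -98
a = -750 - 12*I*sqrt(14) (a = -6*(sqrt(-28 - 28) + 125) = -6*(sqrt(-56) + 125) = -6*(2*I*sqrt(14) + 125) = -6*(125 + 2*I*sqrt(14)) = -750 - 12*I*sqrt(14) ≈ -750.0 - 44.9*I)
I(h, x) = (-231 + x)/(-13 + h) (I(h, x) = (x - 231)/(h - 13) = (-231 + x)/(-13 + h))
-I(a, E) = -(-231 - 98)/(-13 + (-750 - 12*I*sqrt(14))) = -(-329)/(-763 - 12*I*sqrt(14)) = 329/(-763 - 12*I*sqrt(14))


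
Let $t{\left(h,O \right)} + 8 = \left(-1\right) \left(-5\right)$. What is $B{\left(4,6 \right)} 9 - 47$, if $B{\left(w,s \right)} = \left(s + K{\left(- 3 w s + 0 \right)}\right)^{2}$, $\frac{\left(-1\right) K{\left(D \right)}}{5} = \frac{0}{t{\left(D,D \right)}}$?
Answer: $277$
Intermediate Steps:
$t{\left(h,O \right)} = -3$ ($t{\left(h,O \right)} = -8 - -5 = -8 + 5 = -3$)
$K{\left(D \right)} = 0$ ($K{\left(D \right)} = - 5 \frac{0}{-3} = - 5 \cdot 0 \left(- \frac{1}{3}\right) = \left(-5\right) 0 = 0$)
$B{\left(w,s \right)} = s^{2}$ ($B{\left(w,s \right)} = \left(s + 0\right)^{2} = s^{2}$)
$B{\left(4,6 \right)} 9 - 47 = 6^{2} \cdot 9 - 47 = 36 \cdot 9 - 47 = 324 - 47 = 277$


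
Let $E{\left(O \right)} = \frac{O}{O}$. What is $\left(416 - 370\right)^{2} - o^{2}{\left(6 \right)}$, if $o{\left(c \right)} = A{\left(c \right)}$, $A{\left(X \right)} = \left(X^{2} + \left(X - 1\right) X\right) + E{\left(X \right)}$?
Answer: $-2373$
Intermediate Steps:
$E{\left(O \right)} = 1$
$A{\left(X \right)} = 1 + X^{2} + X \left(-1 + X\right)$ ($A{\left(X \right)} = \left(X^{2} + \left(X - 1\right) X\right) + 1 = \left(X^{2} + \left(-1 + X\right) X\right) + 1 = \left(X^{2} + X \left(-1 + X\right)\right) + 1 = 1 + X^{2} + X \left(-1 + X\right)$)
$o{\left(c \right)} = 1 - c + 2 c^{2}$
$\left(416 - 370\right)^{2} - o^{2}{\left(6 \right)} = \left(416 - 370\right)^{2} - \left(1 - 6 + 2 \cdot 6^{2}\right)^{2} = 46^{2} - \left(1 - 6 + 2 \cdot 36\right)^{2} = 2116 - \left(1 - 6 + 72\right)^{2} = 2116 - 67^{2} = 2116 - 4489 = -2373$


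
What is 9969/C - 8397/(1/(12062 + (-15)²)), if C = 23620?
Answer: -2436968429211/23620 ≈ -1.0317e+8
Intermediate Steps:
9969/C - 8397/(1/(12062 + (-15)²)) = 9969/23620 - 8397/(1/(12062 + (-15)²)) = 9969*(1/23620) - 8397/(1/(12062 + 225)) = 9969/23620 - 8397/(1/12287) = 9969/23620 - 8397/1/12287 = 9969/23620 - 8397*12287 = 9969/23620 - 103173939 = -2436968429211/23620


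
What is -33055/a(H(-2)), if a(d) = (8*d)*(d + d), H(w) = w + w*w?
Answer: -33055/64 ≈ -516.48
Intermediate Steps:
H(w) = w + w**2
a(d) = 16*d**2 (a(d) = (8*d)*(2*d) = 16*d**2)
-33055/a(H(-2)) = -33055*1/(64*(1 - 2)**2) = -33055/(16*(-2*(-1))**2) = -33055/(16*2**2) = -33055/(16*4) = -33055/64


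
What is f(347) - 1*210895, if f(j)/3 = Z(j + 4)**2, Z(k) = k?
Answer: 158708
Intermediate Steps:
f(j) = 3*(4 + j)**2 (f(j) = 3*(j + 4)**2 = 3*(4 + j)**2)
f(347) - 1*210895 = 3*(4 + 347)**2 - 1*210895 = 3*351**2 - 210895 = 3*123201 - 210895 = 369603 - 210895 = 158708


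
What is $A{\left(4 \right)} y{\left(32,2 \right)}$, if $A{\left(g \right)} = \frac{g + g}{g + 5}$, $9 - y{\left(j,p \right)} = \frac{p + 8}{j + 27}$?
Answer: $\frac{4168}{531} \approx 7.8493$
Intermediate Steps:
$y{\left(j,p \right)} = 9 - \frac{8 + p}{27 + j}$ ($y{\left(j,p \right)} = 9 - \frac{p + 8}{j + 27} = 9 - \frac{8 + p}{27 + j}$)
$A{\left(g \right)} = \frac{2 g}{5 + g}$
$A{\left(4 \right)} y{\left(32,2 \right)} = 2 \cdot 4 \frac{1}{5 + 4} \frac{235 - 2 + 9 \cdot 32}{27 + 32} = 2 \cdot 4 \cdot \frac{1}{9} \frac{235 - 2 + 288}{59} = 2 \cdot 4 \cdot \frac{1}{9} \cdot \frac{1}{59} \cdot 521 = \frac{8}{9} \cdot \frac{521}{59} = \frac{4168}{531}$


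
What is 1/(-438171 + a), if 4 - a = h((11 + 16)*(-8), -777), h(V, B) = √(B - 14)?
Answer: I/(√791 - 438167*I) ≈ -2.2822e-6 + 1.4649e-10*I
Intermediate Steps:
h(V, B) = √(-14 + B)
a = 4 - I*√791 (a = 4 - √(-14 - 777) = 4 - √(-791) = 4 - I*√791 ≈ 4.0 - 28.125*I)
1/(-438171 + a) = 1/(-438171 + (4 - I*√791)) = 1/(-438167 - I*√791)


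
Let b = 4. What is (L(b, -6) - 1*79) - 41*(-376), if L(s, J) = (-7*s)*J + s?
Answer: 15509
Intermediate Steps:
L(s, J) = s - 7*J*s (L(s, J) = -7*J*s + s = s - 7*J*s)
(L(b, -6) - 1*79) - 41*(-376) = (4*(1 - 7*(-6)) - 1*79) - 41*(-376) = (4*(1 + 42) - 79) + 15416 = (4*43 - 79) + 15416 = (172 - 79) + 15416 = 93 + 15416 = 15509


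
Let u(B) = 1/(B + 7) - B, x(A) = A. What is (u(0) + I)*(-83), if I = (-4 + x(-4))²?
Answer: -37267/7 ≈ -5323.9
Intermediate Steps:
u(B) = 1/(7 + B) - B
I = 64 (I = (-4 - 4)² = (-8)² = 64)
(u(0) + I)*(-83) = ((1 - 1*0² - 7*0)/(7 + 0) + 64)*(-83) = ((1 - 1*0 + 0)/7 + 64)*(-83) = ((1 + 0 + 0)/7 + 64)*(-83) = ((⅐)*1 + 64)*(-83) = (⅐ + 64)*(-83) = (449/7)*(-83) = -37267/7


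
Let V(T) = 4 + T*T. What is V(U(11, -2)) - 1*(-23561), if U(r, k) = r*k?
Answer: 24049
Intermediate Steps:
U(r, k) = k*r
V(T) = 4 + T²
V(U(11, -2)) - 1*(-23561) = (4 + (-2*11)²) - 1*(-23561) = (4 + (-22)²) + 23561 = (4 + 484) + 23561 = 488 + 23561 = 24049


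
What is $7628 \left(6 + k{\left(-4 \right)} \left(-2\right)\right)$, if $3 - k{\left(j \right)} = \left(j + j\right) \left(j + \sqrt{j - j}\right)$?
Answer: $488192$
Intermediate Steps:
$k{\left(j \right)} = 3 - 2 j^{2}$ ($k{\left(j \right)} = 3 - \left(j + j\right) \left(j + \sqrt{j - j}\right) = 3 - 2 j \left(j + \sqrt{0}\right) = 3 - 2 j \left(j + 0\right) = 3 - 2 j j = 3 - 2 j^{2}$)
$7628 \left(6 + k{\left(-4 \right)} \left(-2\right)\right) = 7628 \left(6 + \left(3 - 2 \left(-4\right)^{2}\right) \left(-2\right)\right) = 7628 \left(6 + \left(3 - 32\right) \left(-2\right)\right) = 7628 \left(6 - -58\right) = 7628 \left(6 + 58\right) = 7628 \cdot 64 = 488192$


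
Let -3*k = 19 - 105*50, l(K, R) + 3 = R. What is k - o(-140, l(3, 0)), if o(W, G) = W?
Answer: 5651/3 ≈ 1883.7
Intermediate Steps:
l(K, R) = -3 + R
k = 5231/3 (k = -(19 - 105*50)/3 = -(19 - 5250)/3 = -1/3*(-5231) = 5231/3 ≈ 1743.7)
k - o(-140, l(3, 0)) = 5231/3 - 1*(-140) = 5231/3 + 140 = 5651/3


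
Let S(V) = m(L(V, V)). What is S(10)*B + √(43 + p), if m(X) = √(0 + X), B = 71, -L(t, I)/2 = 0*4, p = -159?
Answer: 2*I*√29 ≈ 10.77*I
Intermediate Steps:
L(t, I) = 0 (L(t, I) = -0*4 = -2*0 = 0)
m(X) = √X
S(V) = 0 (S(V) = √0 = 0)
S(10)*B + √(43 + p) = 0*71 + √(43 - 159) = 0 + √(-116) = 0 + 2*I*√29 = 2*I*√29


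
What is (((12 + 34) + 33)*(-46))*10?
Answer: -36340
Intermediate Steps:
(((12 + 34) + 33)*(-46))*10 = ((46 + 33)*(-46))*10 = (79*(-46))*10 = -3634*10 = -36340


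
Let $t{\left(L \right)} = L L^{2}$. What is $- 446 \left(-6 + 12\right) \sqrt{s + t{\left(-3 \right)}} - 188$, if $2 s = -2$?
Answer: $-188 - 5352 i \sqrt{7} \approx -188.0 - 14160.0 i$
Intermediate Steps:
$t{\left(L \right)} = L^{3}$
$s = -1$ ($s = \frac{1}{2} \left(-2\right) = -1$)
$- 446 \left(-6 + 12\right) \sqrt{s + t{\left(-3 \right)}} - 188 = - 446 \left(-6 + 12\right) \sqrt{-1 + \left(-3\right)^{3}} - 188 = - 446 \cdot 6 \sqrt{-1 - 27} - 188 = - 446 \cdot 6 \sqrt{-28} - 188 = - 446 \cdot 6 \cdot 2 i \sqrt{7} - 188 = - 446 \cdot 12 i \sqrt{7} - 188 = - 5352 i \sqrt{7} - 188 = -188 - 5352 i \sqrt{7}$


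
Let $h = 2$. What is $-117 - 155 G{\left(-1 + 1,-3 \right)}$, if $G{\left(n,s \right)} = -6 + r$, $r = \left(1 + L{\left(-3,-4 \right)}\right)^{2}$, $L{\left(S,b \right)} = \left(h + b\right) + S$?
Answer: $-1667$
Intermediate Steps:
$L{\left(S,b \right)} = 2 + S + b$ ($L{\left(S,b \right)} = \left(2 + b\right) + S = 2 + S + b$)
$r = 16$ ($r = \left(1 - 5\right)^{2} = \left(-4\right)^{2} = 16$)
$G{\left(n,s \right)} = 10$ ($G{\left(n,s \right)} = -6 + 16 = 10$)
$-117 - 155 G{\left(-1 + 1,-3 \right)} = -117 - 1550 = -1667$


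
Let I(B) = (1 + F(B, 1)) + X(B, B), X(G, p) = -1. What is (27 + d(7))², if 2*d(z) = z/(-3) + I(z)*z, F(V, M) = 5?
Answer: 16900/9 ≈ 1877.8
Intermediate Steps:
I(B) = 5 (I(B) = (1 + 5) - 1 = 6 - 1 = 5)
d(z) = 7*z/3 (d(z) = (z/(-3) + 5*z)/2 = (z*(-⅓) + 5*z)/2 = (-z/3 + 5*z)/2 = (14*z/3)/2 = 7*z/3)
(27 + d(7))² = (27 + (7/3)*7)² = (27 + 49/3)² = (130/3)² = 16900/9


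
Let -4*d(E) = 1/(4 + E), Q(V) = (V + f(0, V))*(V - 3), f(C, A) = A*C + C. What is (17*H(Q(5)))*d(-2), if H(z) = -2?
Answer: 17/4 ≈ 4.2500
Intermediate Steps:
f(C, A) = C + A*C
Q(V) = V*(-3 + V) (Q(V) = (V + 0*(1 + V))*(V - 3) = (V + 0)*(-3 + V) = V*(-3 + V))
d(E) = -1/(4*(4 + E))
(17*H(Q(5)))*d(-2) = (17*(-2))*(-1/(16 + 4*(-2))) = -(-34)/(16 - 8) = -(-34)/8 = -34*(-⅛) = 17/4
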